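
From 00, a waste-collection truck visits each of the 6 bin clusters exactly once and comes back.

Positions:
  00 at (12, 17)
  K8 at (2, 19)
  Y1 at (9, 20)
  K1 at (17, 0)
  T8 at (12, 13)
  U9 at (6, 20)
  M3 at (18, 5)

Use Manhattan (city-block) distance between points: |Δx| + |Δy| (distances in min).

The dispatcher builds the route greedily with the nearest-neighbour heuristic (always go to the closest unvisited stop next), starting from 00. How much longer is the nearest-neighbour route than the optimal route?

The nearest-neighbour route is 8 min longer than optimal.

From 00: T8=4, Y1=6, U9=9, K8=12, M3=18, K1=22 → choose T8 (4).
From T8: Y1=10, U9=13, M3=14, K8=16, K1=18 → choose Y1 (10).
From Y1: U9=3, K8=8, M3=24, K1=28 → choose U9 (3).
From U9: K8=5, M3=27, K1=31 → choose K8 (5).
From K8: M3=30, K1=34 → choose M3 (30).
From M3: K1=6 → choose K1 (6).
NN route 00 → T8 → Y1 → U9 → K8 → M3 → K1 → 00 costs 80.
Optimal: 00 → K8 → U9 → Y1 → K1 → M3 → T8 → 00 costs 72 (by enumerating all 360 distinct tours).
Excess = 80 − 72 = 8.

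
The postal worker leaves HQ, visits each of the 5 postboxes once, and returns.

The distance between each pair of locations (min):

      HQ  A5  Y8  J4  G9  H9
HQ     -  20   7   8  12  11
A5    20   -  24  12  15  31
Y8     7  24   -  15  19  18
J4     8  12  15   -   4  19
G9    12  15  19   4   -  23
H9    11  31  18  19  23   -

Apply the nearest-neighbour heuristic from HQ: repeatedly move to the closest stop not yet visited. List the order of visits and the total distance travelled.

HQ → [Y8:7 / J4:8 / H9:11 / G9:12 / A5:20] → Y8 (7)
Y8 → [J4:15 / H9:18 / G9:19 / A5:24] → J4 (15)
J4 → [G9:4 / A5:12 / H9:19] → G9 (4)
G9 → [A5:15 / H9:23] → A5 (15)
A5 → [H9:31] → H9 (31)
Return H9→HQ: 11.
Total = 7 + 15 + 4 + 15 + 31 + 11 = 83.

Total distance 83 min via the nearest-neighbour route HQ → Y8 → J4 → G9 → A5 → H9 → HQ.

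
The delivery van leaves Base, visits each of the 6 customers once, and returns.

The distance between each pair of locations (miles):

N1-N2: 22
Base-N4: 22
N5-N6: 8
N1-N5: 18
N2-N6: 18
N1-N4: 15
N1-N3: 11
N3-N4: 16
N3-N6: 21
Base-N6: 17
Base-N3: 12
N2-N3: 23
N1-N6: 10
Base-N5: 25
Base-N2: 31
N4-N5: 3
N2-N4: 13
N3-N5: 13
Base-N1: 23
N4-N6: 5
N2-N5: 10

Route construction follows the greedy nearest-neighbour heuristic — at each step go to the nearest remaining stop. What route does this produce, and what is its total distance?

From Base: distances to unvisited — N3=12, N6=17, N4=22, N1=23, N5=25, N2=31. Nearest is N3 (12).
From N3: distances to unvisited — N1=11, N5=13, N4=16, N6=21, N2=23. Nearest is N1 (11).
From N1: distances to unvisited — N6=10, N4=15, N5=18, N2=22. Nearest is N6 (10).
From N6: distances to unvisited — N4=5, N5=8, N2=18. Nearest is N4 (5).
From N4: distances to unvisited — N5=3, N2=13. Nearest is N5 (3).
From N5: distances to unvisited — N2=10. Nearest is N2 (10).
Return N2→Base: 31.
Total = 12 + 11 + 10 + 5 + 3 + 10 + 31 = 82.

Nearest-neighbour total = 82 miles; route Base → N3 → N1 → N6 → N4 → N5 → N2 → Base.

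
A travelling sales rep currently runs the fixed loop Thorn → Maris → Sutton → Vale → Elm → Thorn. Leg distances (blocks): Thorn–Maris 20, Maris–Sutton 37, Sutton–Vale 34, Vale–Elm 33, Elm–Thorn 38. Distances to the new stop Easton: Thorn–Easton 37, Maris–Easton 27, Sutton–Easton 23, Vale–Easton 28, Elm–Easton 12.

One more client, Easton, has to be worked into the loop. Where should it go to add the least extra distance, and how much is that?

Insertion cost between consecutive stops i–j is d(i,Easton) + d(Easton,j) − d(i,j):
  between Thorn and Maris: 37 + 27 − 20 = 44
  between Maris and Sutton: 27 + 23 − 37 = 13
  between Sutton and Vale: 23 + 28 − 34 = 17
  between Vale and Elm: 28 + 12 − 33 = 7
  between Elm and Thorn: 12 + 37 − 38 = 11
Cheapest insertion is between Vale and Elm, adding 7.
New total = 162 + 7 = 169.

Adding 7 blocks by placing Easton on the Vale–Elm leg.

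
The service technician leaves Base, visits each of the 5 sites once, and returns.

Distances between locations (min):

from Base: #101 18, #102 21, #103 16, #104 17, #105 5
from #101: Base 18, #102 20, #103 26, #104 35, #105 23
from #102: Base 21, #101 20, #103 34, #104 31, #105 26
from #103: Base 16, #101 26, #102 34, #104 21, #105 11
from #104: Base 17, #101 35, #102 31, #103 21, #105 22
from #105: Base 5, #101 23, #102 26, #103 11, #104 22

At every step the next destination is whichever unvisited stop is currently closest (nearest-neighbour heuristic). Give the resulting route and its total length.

106 min along Base → #105 → #103 → #104 → #102 → #101 → Base.

Base → [#105:5 / #103:16 / #104:17 / #101:18 / #102:21] → #105 (5)
#105 → [#103:11 / #104:22 / #101:23 / #102:26] → #103 (11)
#103 → [#104:21 / #101:26 / #102:34] → #104 (21)
#104 → [#102:31 / #101:35] → #102 (31)
#102 → [#101:20] → #101 (20)
Return #101→Base: 18.
Total = 5 + 11 + 21 + 31 + 20 + 18 = 106.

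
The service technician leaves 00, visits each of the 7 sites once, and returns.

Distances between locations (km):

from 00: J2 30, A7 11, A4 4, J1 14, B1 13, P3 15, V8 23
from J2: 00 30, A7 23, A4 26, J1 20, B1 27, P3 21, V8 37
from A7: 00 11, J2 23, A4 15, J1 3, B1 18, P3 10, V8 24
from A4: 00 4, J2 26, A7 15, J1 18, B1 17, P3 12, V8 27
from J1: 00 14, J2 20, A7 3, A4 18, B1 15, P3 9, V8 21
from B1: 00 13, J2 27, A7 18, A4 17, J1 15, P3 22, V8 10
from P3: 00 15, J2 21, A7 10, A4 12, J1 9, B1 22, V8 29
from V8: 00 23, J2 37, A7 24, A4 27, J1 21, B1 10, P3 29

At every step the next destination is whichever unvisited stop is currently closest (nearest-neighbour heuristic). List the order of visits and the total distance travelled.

Nearest-neighbour total = 123 km; route 00 → A4 → P3 → J1 → A7 → B1 → V8 → J2 → 00.

From 00: distances to unvisited — A4=4, A7=11, B1=13, J1=14, P3=15, V8=23, J2=30. Nearest is A4 (4).
From A4: distances to unvisited — P3=12, A7=15, B1=17, J1=18, J2=26, V8=27. Nearest is P3 (12).
From P3: distances to unvisited — J1=9, A7=10, J2=21, B1=22, V8=29. Nearest is J1 (9).
From J1: distances to unvisited — A7=3, B1=15, J2=20, V8=21. Nearest is A7 (3).
From A7: distances to unvisited — B1=18, J2=23, V8=24. Nearest is B1 (18).
From B1: distances to unvisited — V8=10, J2=27. Nearest is V8 (10).
From V8: distances to unvisited — J2=37. Nearest is J2 (37).
Return J2→00: 30.
Total = 4 + 12 + 9 + 3 + 18 + 10 + 37 + 30 = 123.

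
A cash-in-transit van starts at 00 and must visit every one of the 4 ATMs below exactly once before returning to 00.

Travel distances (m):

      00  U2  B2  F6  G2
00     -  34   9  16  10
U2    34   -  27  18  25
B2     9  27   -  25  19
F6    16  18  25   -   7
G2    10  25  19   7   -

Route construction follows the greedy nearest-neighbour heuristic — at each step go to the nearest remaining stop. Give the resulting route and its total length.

Total distance 87 m via the nearest-neighbour route 00 → B2 → G2 → F6 → U2 → 00.

From 00: distances to unvisited — B2=9, G2=10, F6=16, U2=34. Nearest is B2 (9).
From B2: distances to unvisited — G2=19, F6=25, U2=27. Nearest is G2 (19).
From G2: distances to unvisited — F6=7, U2=25. Nearest is F6 (7).
From F6: distances to unvisited — U2=18. Nearest is U2 (18).
Return U2→00: 34.
Total = 9 + 19 + 7 + 18 + 34 = 87.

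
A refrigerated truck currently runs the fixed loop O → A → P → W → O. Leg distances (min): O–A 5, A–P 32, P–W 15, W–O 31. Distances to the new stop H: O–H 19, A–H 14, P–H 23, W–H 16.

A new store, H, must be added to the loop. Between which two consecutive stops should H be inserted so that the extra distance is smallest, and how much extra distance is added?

+4 min — insert H between W and O.

Insertion cost between consecutive stops i–j is d(i,H) + d(H,j) − d(i,j):
  between O and A: 19 + 14 − 5 = 28
  between A and P: 14 + 23 − 32 = 5
  between P and W: 23 + 16 − 15 = 24
  between W and O: 16 + 19 − 31 = 4
Cheapest insertion is between W and O, adding 4.
New total = 83 + 4 = 87.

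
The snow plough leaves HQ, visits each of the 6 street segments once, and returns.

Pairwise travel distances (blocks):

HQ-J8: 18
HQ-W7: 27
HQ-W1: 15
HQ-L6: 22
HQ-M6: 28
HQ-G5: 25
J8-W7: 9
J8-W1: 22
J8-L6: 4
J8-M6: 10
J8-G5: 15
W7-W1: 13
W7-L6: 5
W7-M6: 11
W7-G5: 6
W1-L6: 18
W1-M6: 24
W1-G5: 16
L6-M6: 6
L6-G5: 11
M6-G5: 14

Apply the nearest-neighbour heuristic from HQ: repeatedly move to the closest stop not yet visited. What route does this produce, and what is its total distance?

At HQ the remaining stops are W1 15, J8 18, L6 22, G5 25, W7 27, M6 28; go to W1.
At W1 the remaining stops are W7 13, G5 16, L6 18, J8 22, M6 24; go to W7.
At W7 the remaining stops are L6 5, G5 6, J8 9, M6 11; go to L6.
At L6 the remaining stops are J8 4, M6 6, G5 11; go to J8.
At J8 the remaining stops are M6 10, G5 15; go to M6.
At M6 the remaining stops are G5 14; go to G5.
Return G5→HQ: 25.
Total = 15 + 13 + 5 + 4 + 10 + 14 + 25 = 86.

86 blocks along HQ → W1 → W7 → L6 → J8 → M6 → G5 → HQ.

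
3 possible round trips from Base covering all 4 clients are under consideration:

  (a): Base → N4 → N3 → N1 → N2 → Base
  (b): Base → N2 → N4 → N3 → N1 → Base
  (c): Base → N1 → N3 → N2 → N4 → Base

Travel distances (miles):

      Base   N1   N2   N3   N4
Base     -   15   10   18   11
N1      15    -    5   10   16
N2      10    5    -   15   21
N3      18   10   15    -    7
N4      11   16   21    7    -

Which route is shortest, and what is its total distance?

Shortest is (a), total 43 miles.

(a): 11 + 7 + 10 + 5 + 10 = 43
(b): 10 + 21 + 7 + 10 + 15 = 63
(c): 15 + 10 + 15 + 21 + 11 = 72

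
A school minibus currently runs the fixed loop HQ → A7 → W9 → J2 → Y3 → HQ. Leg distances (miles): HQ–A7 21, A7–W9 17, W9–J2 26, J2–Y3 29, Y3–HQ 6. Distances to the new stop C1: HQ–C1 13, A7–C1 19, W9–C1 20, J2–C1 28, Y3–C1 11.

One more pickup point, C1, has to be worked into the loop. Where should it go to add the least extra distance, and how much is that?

Insertion cost between consecutive stops i–j is d(i,C1) + d(C1,j) − d(i,j):
  between HQ and A7: 13 + 19 − 21 = 11
  between A7 and W9: 19 + 20 − 17 = 22
  between W9 and J2: 20 + 28 − 26 = 22
  between J2 and Y3: 28 + 11 − 29 = 10
  between Y3 and HQ: 11 + 13 − 6 = 18
Cheapest insertion is between J2 and Y3, adding 10.
New total = 99 + 10 = 109.

+10 miles — insert C1 between J2 and Y3.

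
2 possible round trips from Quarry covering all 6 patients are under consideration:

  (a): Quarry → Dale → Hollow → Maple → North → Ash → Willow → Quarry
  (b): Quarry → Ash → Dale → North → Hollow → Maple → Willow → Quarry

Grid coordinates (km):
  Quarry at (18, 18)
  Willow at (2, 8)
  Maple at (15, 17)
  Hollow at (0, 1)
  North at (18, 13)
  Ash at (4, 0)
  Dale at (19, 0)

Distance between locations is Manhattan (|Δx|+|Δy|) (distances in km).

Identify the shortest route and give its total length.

(a): 19 + 20 + 31 + 7 + 27 + 10 + 26 = 140
(b): 32 + 15 + 14 + 30 + 31 + 22 + 26 = 170

140 km — (a) is the shortest.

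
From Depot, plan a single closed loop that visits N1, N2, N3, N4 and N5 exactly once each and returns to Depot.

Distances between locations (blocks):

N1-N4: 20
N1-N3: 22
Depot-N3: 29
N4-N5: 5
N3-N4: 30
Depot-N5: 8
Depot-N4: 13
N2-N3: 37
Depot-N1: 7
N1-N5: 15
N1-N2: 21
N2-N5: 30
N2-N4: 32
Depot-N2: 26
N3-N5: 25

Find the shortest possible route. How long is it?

Minimum total distance: 108 blocks.

With 5 stops there are 5!/2 = 60 distinct round trips (a route and its reverse cost the same).
Depot-N1-N2-N3-N4-N5-Depot: 7+21+37+30+5+8 = 108
Depot-N1-N2-N3-N5-N4-Depot: 7+21+37+25+5+13 = 108
Depot-N1-N2-N4-N3-N5-Depot: 7+21+32+30+25+8 = 123
Depot-N1-N2-N4-N5-N3-Depot: 7+21+32+5+25+29 = 119
Depot-N1-N2-N5-N3-N4-Depot: 7+21+30+25+30+13 = 126
Depot-N1-N2-N5-N4-N3-Depot: 7+21+30+5+30+29 = 122
Depot-N1-N3-N2-N4-N5-Depot: 7+22+37+32+5+8 = 111
Depot-N1-N3-N2-N5-N4-Depot: 7+22+37+30+5+13 = 114
Depot-N1-N3-N4-N2-N5-Depot: 7+22+30+32+30+8 = 129
Depot-N1-N3-N4-N5-N2-Depot: 7+22+30+5+30+26 = 120
Depot-N1-N3-N5-N2-N4-Depot: 7+22+25+30+32+13 = 129
Depot-N1-N3-N5-N4-N2-Depot: 7+22+25+5+32+26 = 117
Depot-N1-N4-N2-N3-N5-Depot: 7+20+32+37+25+8 = 129
Depot-N1-N4-N2-N5-N3-Depot: 7+20+32+30+25+29 = 143
… (46 more)
The minimum is 108.
One optimal route: Depot → N1 → N2 → N3 → N4 → N5 → Depot (or its reverse).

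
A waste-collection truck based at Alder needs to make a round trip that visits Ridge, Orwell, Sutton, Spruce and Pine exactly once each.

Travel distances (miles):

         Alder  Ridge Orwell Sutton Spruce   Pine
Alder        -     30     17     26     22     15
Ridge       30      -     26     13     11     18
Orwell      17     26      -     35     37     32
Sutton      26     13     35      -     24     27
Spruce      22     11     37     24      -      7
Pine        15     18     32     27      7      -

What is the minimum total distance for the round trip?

With 5 stops there are 5!/2 = 60 distinct round trips (a route and its reverse cost the same).
Alder-Ridge-Orwell-Sutton-Spruce-Pine-Alder: 30+26+35+24+7+15 = 137
Alder-Ridge-Orwell-Sutton-Pine-Spruce-Alder: 30+26+35+27+7+22 = 147
Alder-Ridge-Orwell-Spruce-Sutton-Pine-Alder: 30+26+37+24+27+15 = 159
Alder-Ridge-Orwell-Spruce-Pine-Sutton-Alder: 30+26+37+7+27+26 = 153
Alder-Ridge-Orwell-Pine-Sutton-Spruce-Alder: 30+26+32+27+24+22 = 161
Alder-Ridge-Orwell-Pine-Spruce-Sutton-Alder: 30+26+32+7+24+26 = 145
Alder-Ridge-Sutton-Orwell-Spruce-Pine-Alder: 30+13+35+37+7+15 = 137
Alder-Ridge-Sutton-Orwell-Pine-Spruce-Alder: 30+13+35+32+7+22 = 139
Alder-Ridge-Sutton-Spruce-Orwell-Pine-Alder: 30+13+24+37+32+15 = 151
Alder-Ridge-Sutton-Spruce-Pine-Orwell-Alder: 30+13+24+7+32+17 = 123
Alder-Ridge-Sutton-Pine-Orwell-Spruce-Alder: 30+13+27+32+37+22 = 161
Alder-Ridge-Sutton-Pine-Spruce-Orwell-Alder: 30+13+27+7+37+17 = 131
Alder-Ridge-Spruce-Orwell-Sutton-Pine-Alder: 30+11+37+35+27+15 = 155
Alder-Ridge-Spruce-Orwell-Pine-Sutton-Alder: 30+11+37+32+27+26 = 163
… (46 more)
Alder-Orwell-Sutton-Ridge-Spruce-Pine-Alder: 17+35+13+11+7+15 = 98  ← best
The minimum is 98.
One optimal route: Alder → Orwell → Sutton → Ridge → Spruce → Pine → Alder (or its reverse).

98 miles — the shortest possible round trip.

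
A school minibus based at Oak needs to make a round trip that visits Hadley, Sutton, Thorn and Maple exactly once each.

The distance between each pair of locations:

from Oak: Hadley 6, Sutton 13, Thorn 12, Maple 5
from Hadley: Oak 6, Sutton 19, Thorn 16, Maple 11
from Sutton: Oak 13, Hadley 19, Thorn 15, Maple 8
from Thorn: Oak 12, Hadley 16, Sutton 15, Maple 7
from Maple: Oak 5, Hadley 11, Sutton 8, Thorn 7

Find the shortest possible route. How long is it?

There are 12 distinct closed tours to check (reversals are equivalent).
Oak-Hadley-Sutton-Thorn-Maple-Oak: 6+19+15+7+5 = 52
Oak-Hadley-Sutton-Maple-Thorn-Oak: 6+19+8+7+12 = 52
Oak-Hadley-Thorn-Sutton-Maple-Oak: 6+16+15+8+5 = 50
Oak-Hadley-Thorn-Maple-Sutton-Oak: 6+16+7+8+13 = 50
Oak-Hadley-Maple-Sutton-Thorn-Oak: 6+11+8+15+12 = 52
Oak-Hadley-Maple-Thorn-Sutton-Oak: 6+11+7+15+13 = 52
Oak-Sutton-Hadley-Thorn-Maple-Oak: 13+19+16+7+5 = 60
Oak-Sutton-Hadley-Maple-Thorn-Oak: 13+19+11+7+12 = 62
Oak-Sutton-Thorn-Hadley-Maple-Oak: 13+15+16+11+5 = 60
Oak-Sutton-Maple-Hadley-Thorn-Oak: 13+8+11+16+12 = 60
Oak-Thorn-Hadley-Sutton-Maple-Oak: 12+16+19+8+5 = 60
Oak-Thorn-Sutton-Hadley-Maple-Oak: 12+15+19+11+5 = 62
The minimum is 50.
One optimal route: Oak → Hadley → Thorn → Sutton → Maple → Oak (or its reverse).

Shortest round trip = 50.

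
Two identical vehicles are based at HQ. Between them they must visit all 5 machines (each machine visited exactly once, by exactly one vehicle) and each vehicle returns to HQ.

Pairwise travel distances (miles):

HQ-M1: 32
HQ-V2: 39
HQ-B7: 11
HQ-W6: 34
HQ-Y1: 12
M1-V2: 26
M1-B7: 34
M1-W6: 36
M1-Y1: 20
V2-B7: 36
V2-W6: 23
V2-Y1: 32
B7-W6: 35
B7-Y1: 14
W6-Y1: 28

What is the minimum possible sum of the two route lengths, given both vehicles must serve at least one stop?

Minimum combined distance: 137 miles.

Check every non-empty split of the stops between the two vehicles; for each half take its own optimal tour:
  {M1} + {V2, B7, W6, Y1}: 64 + 110 = 174
  {V2} + {M1, B7, W6, Y1}: 78 + 114 = 192
  {M1, V2} + {B7, W6, Y1}: 97 + 86 = 183
  {B7} + {M1, V2, W6, Y1}: 22 + 115 = 137
  {M1, B7} + {V2, W6, Y1}: 77 + 101 = 178
  {V2, B7} + {M1, W6, Y1}: 86 + 102 = 188
  … (15 splits in total)
Best: vehicle 1 HQ → B7 → HQ = 22; vehicle 2 HQ → W6 → V2 → M1 → Y1 → HQ = 115; combined 137.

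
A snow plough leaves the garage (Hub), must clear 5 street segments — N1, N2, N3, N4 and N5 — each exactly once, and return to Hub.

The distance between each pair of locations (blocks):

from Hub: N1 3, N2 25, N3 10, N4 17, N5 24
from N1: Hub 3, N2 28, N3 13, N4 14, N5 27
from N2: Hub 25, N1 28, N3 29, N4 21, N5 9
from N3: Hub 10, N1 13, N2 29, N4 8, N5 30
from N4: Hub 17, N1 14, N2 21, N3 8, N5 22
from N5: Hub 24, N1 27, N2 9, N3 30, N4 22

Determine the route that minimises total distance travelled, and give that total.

Hub → N1 → N2 → N3 → N4 → N5 → Hub: 3+28+29+8+22+24 = 114
Hub → N1 → N2 → N3 → N5 → N4 → Hub: 3+28+29+30+22+17 = 129
Hub → N1 → N2 → N4 → N3 → N5 → Hub: 3+28+21+8+30+24 = 114
Hub → N1 → N2 → N4 → N5 → N3 → Hub: 3+28+21+22+30+10 = 114
Hub → N1 → N2 → N5 → N3 → N4 → Hub: 3+28+9+30+8+17 = 95
Hub → N1 → N2 → N5 → N4 → N3 → Hub: 3+28+9+22+8+10 = 80
Hub → N1 → N3 → N2 → N4 → N5 → Hub: 3+13+29+21+22+24 = 112
Hub → N1 → N3 → N2 → N5 → N4 → Hub: 3+13+29+9+22+17 = 93
Hub → N1 → N3 → N4 → N2 → N5 → Hub: 3+13+8+21+9+24 = 78
Hub → N1 → N3 → N4 → N5 → N2 → Hub: 3+13+8+22+9+25 = 80
Hub → N1 → N3 → N5 → N2 → N4 → Hub: 3+13+30+9+21+17 = 93
Hub → N1 → N3 → N5 → N4 → N2 → Hub: 3+13+30+22+21+25 = 114
Hub → N1 → N4 → N2 → N3 → N5 → Hub: 3+14+21+29+30+24 = 121
Hub → N1 → N4 → N2 → N5 → N3 → Hub: 3+14+21+9+30+10 = 87
… (46 more)
The minimum is 78.
One optimal route: Hub → N1 → N3 → N4 → N2 → N5 → Hub (or its reverse).

Minimum total distance: 78 blocks.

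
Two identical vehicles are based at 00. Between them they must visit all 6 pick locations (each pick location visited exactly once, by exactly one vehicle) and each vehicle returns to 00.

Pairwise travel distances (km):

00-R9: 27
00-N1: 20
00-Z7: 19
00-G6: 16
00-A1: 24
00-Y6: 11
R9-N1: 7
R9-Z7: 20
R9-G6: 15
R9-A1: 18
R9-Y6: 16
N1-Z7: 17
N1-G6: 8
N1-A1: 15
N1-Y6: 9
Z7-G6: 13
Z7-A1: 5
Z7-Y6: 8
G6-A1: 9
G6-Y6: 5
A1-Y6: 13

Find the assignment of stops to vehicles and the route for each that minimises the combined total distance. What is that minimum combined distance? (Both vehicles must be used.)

There are 2^5 − 1 = 31 ways to divide the 6 stops into two non-empty groups. For each, the best each vehicle can do is its own shortest tour through its group:
  {R9} + {N1, Z7, G6, A1, Y6}: 54 + 61 = 115
  {N1} + {R9, Z7, G6, A1, Y6}: 40 + 73 = 113
  {R9, N1} + {Z7, G6, A1, Y6}: 54 + 49 = 103
  {Z7} + {R9, N1, G6, A1, Y6}: 38 + 70 = 108
  {R9, Z7} + {N1, G6, A1, Y6}: 66 + 60 = 126
  {N1, Z7} + {R9, G6, A1, Y6}: 56 + 70 = 126
  … (31 splits in total)
  {R9, N1, Z7, G6, A1} + {Y6}: 73 + 22 = 95  ← best
Best: vehicle 1 00 → Z7 → A1 → R9 → N1 → G6 → 00 = 73; vehicle 2 00 → Y6 → 00 = 22; combined 95.

Minimum combined distance: 95 km.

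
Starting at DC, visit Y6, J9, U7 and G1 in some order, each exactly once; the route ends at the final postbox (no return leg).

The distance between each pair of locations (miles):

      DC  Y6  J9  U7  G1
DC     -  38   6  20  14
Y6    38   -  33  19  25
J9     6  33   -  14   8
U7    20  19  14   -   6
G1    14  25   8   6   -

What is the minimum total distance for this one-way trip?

There are 4! = 24 possible orderings.
DC → Y6 → J9 → U7 → G1: 38+33+14+6 = 91
DC → Y6 → J9 → G1 → U7: 38+33+8+6 = 85
DC → Y6 → U7 → J9 → G1: 38+19+14+8 = 79
DC → Y6 → U7 → G1 → J9: 38+19+6+8 = 71
DC → Y6 → G1 → J9 → U7: 38+25+8+14 = 85
DC → Y6 → G1 → U7 → J9: 38+25+6+14 = 83
DC → J9 → Y6 → U7 → G1: 6+33+19+6 = 64
DC → J9 → Y6 → G1 → U7: 6+33+25+6 = 70
DC → J9 → U7 → Y6 → G1: 6+14+19+25 = 64
DC → J9 → U7 → G1 → Y6: 6+14+6+25 = 51
DC → J9 → G1 → Y6 → U7: 6+8+25+19 = 58
DC → J9 → G1 → U7 → Y6: 6+8+6+19 = 39
DC → U7 → Y6 → J9 → G1: 20+19+33+8 = 80
DC → U7 → Y6 → G1 → J9: 20+19+25+8 = 72
… (10 more)
The minimum is 39.
One shortest path: DC → J9 → G1 → U7 → Y6.

39 miles — the minimum one-way total.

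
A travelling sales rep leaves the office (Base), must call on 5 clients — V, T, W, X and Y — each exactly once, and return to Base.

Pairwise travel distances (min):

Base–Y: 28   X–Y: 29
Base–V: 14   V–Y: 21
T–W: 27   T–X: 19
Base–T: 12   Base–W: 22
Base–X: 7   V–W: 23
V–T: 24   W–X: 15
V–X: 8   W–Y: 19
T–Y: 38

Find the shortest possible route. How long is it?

Minimum total distance: 94 min.

There are 60 distinct closed tours to check (reversals are equivalent).
Base-V-T-W-X-Y-Base: 14+24+27+15+29+28 = 137
Base-V-T-W-Y-X-Base: 14+24+27+19+29+7 = 120
Base-V-T-X-W-Y-Base: 14+24+19+15+19+28 = 119
Base-V-T-X-Y-W-Base: 14+24+19+29+19+22 = 127
Base-V-T-Y-W-X-Base: 14+24+38+19+15+7 = 117
Base-V-T-Y-X-W-Base: 14+24+38+29+15+22 = 142
Base-V-W-T-X-Y-Base: 14+23+27+19+29+28 = 140
Base-V-W-T-Y-X-Base: 14+23+27+38+29+7 = 138
Base-V-W-X-T-Y-Base: 14+23+15+19+38+28 = 137
Base-V-W-X-Y-T-Base: 14+23+15+29+38+12 = 131
Base-V-W-Y-T-X-Base: 14+23+19+38+19+7 = 120
Base-V-W-Y-X-T-Base: 14+23+19+29+19+12 = 116
Base-V-X-T-W-Y-Base: 14+8+19+27+19+28 = 115
Base-V-X-T-Y-W-Base: 14+8+19+38+19+22 = 120
… (46 more)
Base-T-W-Y-V-X-Base: 12+27+19+21+8+7 = 94  ← best
The minimum is 94.
One optimal route: Base → T → W → Y → V → X → Base (or its reverse).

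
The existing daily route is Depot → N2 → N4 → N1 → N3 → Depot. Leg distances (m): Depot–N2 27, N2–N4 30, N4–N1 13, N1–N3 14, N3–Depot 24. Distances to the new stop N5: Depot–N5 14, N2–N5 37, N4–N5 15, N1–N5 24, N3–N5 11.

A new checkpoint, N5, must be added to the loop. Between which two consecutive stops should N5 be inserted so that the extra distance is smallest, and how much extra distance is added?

Minimum extra distance: 1 m, inserting N5 between N3 and Depot.

Insertion cost between consecutive stops i–j is d(i,N5) + d(N5,j) − d(i,j):
  between Depot and N2: 14 + 37 − 27 = 24
  between N2 and N4: 37 + 15 − 30 = 22
  between N4 and N1: 15 + 24 − 13 = 26
  between N1 and N3: 24 + 11 − 14 = 21
  between N3 and Depot: 11 + 14 − 24 = 1
Cheapest insertion is between N3 and Depot, adding 1.
New total = 108 + 1 = 109.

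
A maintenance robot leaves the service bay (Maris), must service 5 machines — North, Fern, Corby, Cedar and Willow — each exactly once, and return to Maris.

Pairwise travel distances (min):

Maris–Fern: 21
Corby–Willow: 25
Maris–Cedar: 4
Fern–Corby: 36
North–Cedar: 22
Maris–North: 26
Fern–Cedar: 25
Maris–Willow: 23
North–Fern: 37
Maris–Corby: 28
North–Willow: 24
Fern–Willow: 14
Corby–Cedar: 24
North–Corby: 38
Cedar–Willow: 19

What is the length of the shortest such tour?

Shortest round trip = 124 min.

There are 60 distinct closed tours to check (reversals are equivalent).
Maris→North→Fern→Corby→Cedar→Willow→Maris: 26+37+36+24+19+23 = 165
Maris→North→Fern→Corby→Willow→Cedar→Maris: 26+37+36+25+19+4 = 147
Maris→North→Fern→Cedar→Corby→Willow→Maris: 26+37+25+24+25+23 = 160
Maris→North→Fern→Cedar→Willow→Corby→Maris: 26+37+25+19+25+28 = 160
Maris→North→Fern→Willow→Corby→Cedar→Maris: 26+37+14+25+24+4 = 130
Maris→North→Fern→Willow→Cedar→Corby→Maris: 26+37+14+19+24+28 = 148
Maris→North→Corby→Fern→Cedar→Willow→Maris: 26+38+36+25+19+23 = 167
Maris→North→Corby→Fern→Willow→Cedar→Maris: 26+38+36+14+19+4 = 137
Maris→North→Corby→Cedar→Fern→Willow→Maris: 26+38+24+25+14+23 = 150
Maris→North→Corby→Cedar→Willow→Fern→Maris: 26+38+24+19+14+21 = 142
Maris→North→Corby→Willow→Fern→Cedar→Maris: 26+38+25+14+25+4 = 132
Maris→North→Corby→Willow→Cedar→Fern→Maris: 26+38+25+19+25+21 = 154
Maris→North→Cedar→Fern→Corby→Willow→Maris: 26+22+25+36+25+23 = 157
Maris→North→Cedar→Fern→Willow→Corby→Maris: 26+22+25+14+25+28 = 140
… (46 more)
Maris→Fern→Willow→Corby→North→Cedar→Maris: 21+14+25+38+22+4 = 124  ← best
The minimum is 124.
One optimal route: Maris → Fern → Willow → Corby → North → Cedar → Maris (or its reverse).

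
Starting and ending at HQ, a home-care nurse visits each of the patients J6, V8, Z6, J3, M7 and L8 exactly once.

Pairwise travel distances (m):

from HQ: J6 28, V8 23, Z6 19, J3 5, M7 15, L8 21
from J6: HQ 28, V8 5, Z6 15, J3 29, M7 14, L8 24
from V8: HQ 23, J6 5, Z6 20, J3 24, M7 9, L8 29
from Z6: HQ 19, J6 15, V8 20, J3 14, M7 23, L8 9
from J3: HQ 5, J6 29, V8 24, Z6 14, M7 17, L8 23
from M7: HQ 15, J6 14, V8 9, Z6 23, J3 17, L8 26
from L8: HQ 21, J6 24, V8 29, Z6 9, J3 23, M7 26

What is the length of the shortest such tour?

HQ → J6 → V8 → Z6 → J3 → M7 → L8 → HQ: 28+5+20+14+17+26+21 = 131
HQ → J6 → V8 → Z6 → J3 → L8 → M7 → HQ: 28+5+20+14+23+26+15 = 131
HQ → J6 → V8 → Z6 → M7 → J3 → L8 → HQ: 28+5+20+23+17+23+21 = 137
HQ → J6 → V8 → Z6 → M7 → L8 → J3 → HQ: 28+5+20+23+26+23+5 = 130
HQ → J6 → V8 → Z6 → L8 → J3 → M7 → HQ: 28+5+20+9+23+17+15 = 117
HQ → J6 → V8 → Z6 → L8 → M7 → J3 → HQ: 28+5+20+9+26+17+5 = 110
HQ → J6 → V8 → J3 → Z6 → M7 → L8 → HQ: 28+5+24+14+23+26+21 = 141
HQ → J6 → V8 → J3 → Z6 → L8 → M7 → HQ: 28+5+24+14+9+26+15 = 121
… (352 more)
HQ → J3 → Z6 → L8 → J6 → V8 → M7 → HQ: 5+14+9+24+5+9+15 = 81  ← best
The minimum is 81.
One optimal route: HQ → J3 → Z6 → L8 → J6 → V8 → M7 → HQ (or its reverse).

Shortest round trip = 81 m.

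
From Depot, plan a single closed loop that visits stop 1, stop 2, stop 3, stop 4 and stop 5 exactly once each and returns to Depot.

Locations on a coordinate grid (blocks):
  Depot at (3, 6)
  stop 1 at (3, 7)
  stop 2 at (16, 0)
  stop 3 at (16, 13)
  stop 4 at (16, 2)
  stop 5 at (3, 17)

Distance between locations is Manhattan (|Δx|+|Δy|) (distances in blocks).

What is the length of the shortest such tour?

With 5 stops there are 5!/2 = 60 distinct round trips (a route and its reverse cost the same).
Depot-stop 1-stop 2-stop 3-stop 4-stop 5-Depot: 1+20+13+11+28+11 = 84
Depot-stop 1-stop 2-stop 3-stop 5-stop 4-Depot: 1+20+13+17+28+17 = 96
Depot-stop 1-stop 2-stop 4-stop 3-stop 5-Depot: 1+20+2+11+17+11 = 62
Depot-stop 1-stop 2-stop 4-stop 5-stop 3-Depot: 1+20+2+28+17+20 = 88
Depot-stop 1-stop 2-stop 5-stop 3-stop 4-Depot: 1+20+30+17+11+17 = 96
Depot-stop 1-stop 2-stop 5-stop 4-stop 3-Depot: 1+20+30+28+11+20 = 110
Depot-stop 1-stop 3-stop 2-stop 4-stop 5-Depot: 1+19+13+2+28+11 = 74
Depot-stop 1-stop 3-stop 2-stop 5-stop 4-Depot: 1+19+13+30+28+17 = 108
Depot-stop 1-stop 3-stop 4-stop 2-stop 5-Depot: 1+19+11+2+30+11 = 74
Depot-stop 1-stop 3-stop 4-stop 5-stop 2-Depot: 1+19+11+28+30+19 = 108
Depot-stop 1-stop 3-stop 5-stop 2-stop 4-Depot: 1+19+17+30+2+17 = 86
Depot-stop 1-stop 3-stop 5-stop 4-stop 2-Depot: 1+19+17+28+2+19 = 86
Depot-stop 1-stop 4-stop 2-stop 3-stop 5-Depot: 1+18+2+13+17+11 = 62
Depot-stop 1-stop 4-stop 2-stop 5-stop 3-Depot: 1+18+2+30+17+20 = 88
… (46 more)
Depot-stop 1-stop 5-stop 3-stop 2-stop 4-Depot: 1+10+17+13+2+17 = 60  ← best
The minimum is 60.
One optimal route: Depot → stop 1 → stop 5 → stop 3 → stop 2 → stop 4 → Depot (or its reverse).

Minimum total distance: 60 blocks.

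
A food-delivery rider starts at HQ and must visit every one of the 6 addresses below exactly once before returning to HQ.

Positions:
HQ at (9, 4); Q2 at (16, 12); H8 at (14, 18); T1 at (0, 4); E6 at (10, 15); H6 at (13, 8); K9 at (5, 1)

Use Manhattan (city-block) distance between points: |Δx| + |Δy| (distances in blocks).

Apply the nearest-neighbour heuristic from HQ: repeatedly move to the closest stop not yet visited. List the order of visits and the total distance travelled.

Nearest-neighbour total = 66 blocks; route HQ → K9 → T1 → H6 → Q2 → H8 → E6 → HQ.

HQ → [K9:7 / H6:8 / T1:9 / E6:12 / Q2:15 / H8:19] → K9 (7)
K9 → [T1:8 / H6:15 / E6:19 / Q2:22 / H8:26] → T1 (8)
T1 → [H6:17 / E6:21 / Q2:24 / H8:28] → H6 (17)
H6 → [Q2:7 / E6:10 / H8:11] → Q2 (7)
Q2 → [H8:8 / E6:9] → H8 (8)
H8 → [E6:7] → E6 (7)
Return E6→HQ: 12.
Total = 7 + 8 + 17 + 7 + 8 + 7 + 12 = 66.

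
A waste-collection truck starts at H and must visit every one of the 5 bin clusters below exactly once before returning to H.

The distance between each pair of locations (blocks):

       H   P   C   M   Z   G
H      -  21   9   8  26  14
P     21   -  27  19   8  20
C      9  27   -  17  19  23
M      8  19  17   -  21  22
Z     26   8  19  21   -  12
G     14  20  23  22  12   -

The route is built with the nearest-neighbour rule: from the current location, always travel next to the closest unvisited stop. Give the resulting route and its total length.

86 blocks along H → M → C → Z → P → G → H.

From H: distances to unvisited — M=8, C=9, G=14, P=21, Z=26. Nearest is M (8).
From M: distances to unvisited — C=17, P=19, Z=21, G=22. Nearest is C (17).
From C: distances to unvisited — Z=19, G=23, P=27. Nearest is Z (19).
From Z: distances to unvisited — P=8, G=12. Nearest is P (8).
From P: distances to unvisited — G=20. Nearest is G (20).
Return G→H: 14.
Total = 8 + 17 + 19 + 8 + 20 + 14 = 86.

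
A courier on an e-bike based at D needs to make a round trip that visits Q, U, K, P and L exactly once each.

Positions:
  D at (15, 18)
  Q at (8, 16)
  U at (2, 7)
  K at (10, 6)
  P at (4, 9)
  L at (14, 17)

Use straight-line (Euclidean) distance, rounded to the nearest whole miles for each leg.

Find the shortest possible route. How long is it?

39 miles — the shortest possible round trip.

There are 60 distinct closed tours to check (reversals are equivalent).
D → Q → U → K → P → L → D: 7+11+8+7+13+1 = 47
D → Q → U → K → L → P → D: 7+11+8+12+13+14 = 65
D → Q → U → P → K → L → D: 7+11+3+7+12+1 = 41
D → Q → U → P → L → K → D: 7+11+3+13+12+13 = 59
D → Q → U → L → K → P → D: 7+11+16+12+7+14 = 67
D → Q → U → L → P → K → D: 7+11+16+13+7+13 = 67
D → Q → K → U → P → L → D: 7+10+8+3+13+1 = 42
D → Q → K → U → L → P → D: 7+10+8+16+13+14 = 68
D → Q → K → P → U → L → D: 7+10+7+3+16+1 = 44
D → Q → K → P → L → U → D: 7+10+7+13+16+17 = 70
D → Q → K → L → U → P → D: 7+10+12+16+3+14 = 62
D → Q → K → L → P → U → D: 7+10+12+13+3+17 = 62
D → Q → P → U → K → L → D: 7+8+3+8+12+1 = 39
D → Q → P → U → L → K → D: 7+8+3+16+12+13 = 59
… (46 more)
The minimum is 39.
One optimal route: D → Q → P → U → K → L → D (or its reverse).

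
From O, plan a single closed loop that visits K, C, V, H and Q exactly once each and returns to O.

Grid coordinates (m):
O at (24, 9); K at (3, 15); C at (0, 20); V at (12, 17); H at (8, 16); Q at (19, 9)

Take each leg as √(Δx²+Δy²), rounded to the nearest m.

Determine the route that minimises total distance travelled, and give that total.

Shortest round trip = 55 m.

There are 60 distinct closed tours to check (reversals are equivalent).
O-K-C-V-H-Q-O: 22+6+12+4+13+5 = 62
O-K-C-V-Q-H-O: 22+6+12+11+13+17 = 81
O-K-C-H-V-Q-O: 22+6+9+4+11+5 = 57
O-K-C-H-Q-V-O: 22+6+9+13+11+14 = 75
O-K-C-Q-V-H-O: 22+6+22+11+4+17 = 82
O-K-C-Q-H-V-O: 22+6+22+13+4+14 = 81
O-K-V-C-H-Q-O: 22+9+12+9+13+5 = 70
O-K-V-C-Q-H-O: 22+9+12+22+13+17 = 95
O-K-V-H-C-Q-O: 22+9+4+9+22+5 = 71
O-K-V-H-Q-C-O: 22+9+4+13+22+26 = 96
O-K-V-Q-C-H-O: 22+9+11+22+9+17 = 90
O-K-V-Q-H-C-O: 22+9+11+13+9+26 = 90
O-K-H-C-V-Q-O: 22+5+9+12+11+5 = 64
O-K-H-C-Q-V-O: 22+5+9+22+11+14 = 83
… (46 more)
O-V-C-K-H-Q-O: 14+12+6+5+13+5 = 55  ← best
The minimum is 55.
One optimal route: O → V → C → K → H → Q → O (or its reverse).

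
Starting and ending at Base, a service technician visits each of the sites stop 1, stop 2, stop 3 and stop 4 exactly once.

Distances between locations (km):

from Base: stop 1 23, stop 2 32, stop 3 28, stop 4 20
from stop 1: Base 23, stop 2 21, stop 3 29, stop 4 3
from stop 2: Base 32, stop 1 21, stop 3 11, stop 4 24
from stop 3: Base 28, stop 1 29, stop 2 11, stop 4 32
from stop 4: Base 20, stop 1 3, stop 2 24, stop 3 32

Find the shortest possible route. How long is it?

There are 12 distinct closed tours to check (reversals are equivalent).
Base→stop 1→stop 2→stop 3→stop 4→Base: 23+21+11+32+20 = 107
Base→stop 1→stop 2→stop 4→stop 3→Base: 23+21+24+32+28 = 128
Base→stop 1→stop 3→stop 2→stop 4→Base: 23+29+11+24+20 = 107
Base→stop 1→stop 3→stop 4→stop 2→Base: 23+29+32+24+32 = 140
Base→stop 1→stop 4→stop 2→stop 3→Base: 23+3+24+11+28 = 89
Base→stop 1→stop 4→stop 3→stop 2→Base: 23+3+32+11+32 = 101
Base→stop 2→stop 1→stop 3→stop 4→Base: 32+21+29+32+20 = 134
Base→stop 2→stop 1→stop 4→stop 3→Base: 32+21+3+32+28 = 116
Base→stop 2→stop 3→stop 1→stop 4→Base: 32+11+29+3+20 = 95
Base→stop 2→stop 4→stop 1→stop 3→Base: 32+24+3+29+28 = 116
Base→stop 3→stop 1→stop 2→stop 4→Base: 28+29+21+24+20 = 122
Base→stop 3→stop 2→stop 1→stop 4→Base: 28+11+21+3+20 = 83
The minimum is 83.
One optimal route: Base → stop 3 → stop 2 → stop 1 → stop 4 → Base (or its reverse).

Shortest round trip = 83 km.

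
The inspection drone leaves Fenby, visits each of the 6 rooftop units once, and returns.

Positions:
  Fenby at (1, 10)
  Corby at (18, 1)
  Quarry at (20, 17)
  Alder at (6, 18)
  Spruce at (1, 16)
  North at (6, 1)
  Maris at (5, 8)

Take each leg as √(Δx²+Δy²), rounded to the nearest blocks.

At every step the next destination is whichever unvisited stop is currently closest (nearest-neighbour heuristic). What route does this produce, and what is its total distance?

From Fenby: distances to unvisited — Maris=4, Spruce=6, Alder=9, North=10, Corby=19, Quarry=20. Nearest is Maris (4).
From Maris: distances to unvisited — North=7, Spruce=9, Alder=10, Corby=15, Quarry=17. Nearest is North (7).
From North: distances to unvisited — Corby=12, Spruce=16, Alder=17, Quarry=21. Nearest is Corby (12).
From Corby: distances to unvisited — Quarry=16, Alder=21, Spruce=23. Nearest is Quarry (16).
From Quarry: distances to unvisited — Alder=14, Spruce=19. Nearest is Alder (14).
From Alder: distances to unvisited — Spruce=5. Nearest is Spruce (5).
Return Spruce→Fenby: 6.
Total = 4 + 7 + 12 + 16 + 14 + 5 + 6 = 64.

64 blocks along Fenby → Maris → North → Corby → Quarry → Alder → Spruce → Fenby.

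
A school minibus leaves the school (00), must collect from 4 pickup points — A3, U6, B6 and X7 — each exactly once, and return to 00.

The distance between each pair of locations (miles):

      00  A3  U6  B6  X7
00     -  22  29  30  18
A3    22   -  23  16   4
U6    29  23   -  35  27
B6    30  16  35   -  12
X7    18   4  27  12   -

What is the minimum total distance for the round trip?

There are 12 distinct closed tours to check (reversals are equivalent).
00 - A3 - U6 - B6 - X7 - 00: 22+23+35+12+18 = 110
00 - A3 - U6 - X7 - B6 - 00: 22+23+27+12+30 = 114
00 - A3 - B6 - U6 - X7 - 00: 22+16+35+27+18 = 118
00 - A3 - B6 - X7 - U6 - 00: 22+16+12+27+29 = 106
00 - A3 - X7 - U6 - B6 - 00: 22+4+27+35+30 = 118
00 - A3 - X7 - B6 - U6 - 00: 22+4+12+35+29 = 102
00 - U6 - A3 - B6 - X7 - 00: 29+23+16+12+18 = 98
00 - U6 - A3 - X7 - B6 - 00: 29+23+4+12+30 = 98
00 - U6 - B6 - A3 - X7 - 00: 29+35+16+4+18 = 102
00 - U6 - X7 - A3 - B6 - 00: 29+27+4+16+30 = 106
00 - B6 - A3 - U6 - X7 - 00: 30+16+23+27+18 = 114
00 - B6 - U6 - A3 - X7 - 00: 30+35+23+4+18 = 110
The minimum is 98.
One optimal route: 00 → U6 → A3 → B6 → X7 → 00 (or its reverse).

98 miles — the shortest possible round trip.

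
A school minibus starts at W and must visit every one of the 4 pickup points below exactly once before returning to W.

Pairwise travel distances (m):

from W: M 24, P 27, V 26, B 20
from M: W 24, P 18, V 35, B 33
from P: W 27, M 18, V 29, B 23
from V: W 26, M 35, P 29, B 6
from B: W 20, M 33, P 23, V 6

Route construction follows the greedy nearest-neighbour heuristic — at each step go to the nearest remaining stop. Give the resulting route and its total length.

From W: distances to unvisited — B=20, M=24, V=26, P=27. Nearest is B (20).
From B: distances to unvisited — V=6, P=23, M=33. Nearest is V (6).
From V: distances to unvisited — P=29, M=35. Nearest is P (29).
From P: distances to unvisited — M=18. Nearest is M (18).
Return M→W: 24.
Total = 20 + 6 + 29 + 18 + 24 = 97.

Nearest-neighbour total = 97 m; route W → B → V → P → M → W.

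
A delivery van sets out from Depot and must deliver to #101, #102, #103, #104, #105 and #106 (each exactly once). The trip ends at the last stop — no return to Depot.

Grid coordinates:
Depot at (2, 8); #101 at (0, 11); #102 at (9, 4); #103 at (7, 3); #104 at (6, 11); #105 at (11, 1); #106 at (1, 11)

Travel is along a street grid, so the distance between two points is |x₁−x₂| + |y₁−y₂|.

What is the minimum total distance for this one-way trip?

There are 6! = 720 possible orderings.
Depot → #101 → #102 → #103 → #104 → #105 → #106: 5+16+3+9+15+20 = 68
Depot → #101 → #102 → #103 → #104 → #106 → #105: 5+16+3+9+5+20 = 58
Depot → #101 → #102 → #103 → #105 → #104 → #106: 5+16+3+6+15+5 = 50
Depot → #101 → #102 → #103 → #105 → #106 → #104: 5+16+3+6+20+5 = 55
Depot → #101 → #102 → #103 → #106 → #104 → #105: 5+16+3+14+5+15 = 58
Depot → #101 → #102 → #103 → #106 → #105 → #104: 5+16+3+14+20+15 = 73
Depot → #101 → #102 → #104 → #103 → #105 → #106: 5+16+10+9+6+20 = 66
Depot → #101 → #102 → #104 → #103 → #106 → #105: 5+16+10+9+14+20 = 74
… (712 more)
Depot → #101 → #106 → #104 → #103 → #102 → #105: 5+1+5+9+3+5 = 28  ← best
The minimum is 28.
One shortest path: Depot → #101 → #106 → #104 → #103 → #102 → #105.

28 — the minimum one-way total.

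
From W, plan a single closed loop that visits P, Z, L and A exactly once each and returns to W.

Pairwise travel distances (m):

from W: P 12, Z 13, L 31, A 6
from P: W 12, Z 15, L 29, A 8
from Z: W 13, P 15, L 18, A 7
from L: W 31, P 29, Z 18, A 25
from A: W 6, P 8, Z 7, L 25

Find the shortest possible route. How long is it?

Minimum total distance: 72 m.

With 4 stops there are 4!/2 = 12 distinct round trips (a route and its reverse cost the same).
W-P-Z-L-A-W: 12+15+18+25+6 = 76
W-P-Z-A-L-W: 12+15+7+25+31 = 90
W-P-L-Z-A-W: 12+29+18+7+6 = 72
W-P-L-A-Z-W: 12+29+25+7+13 = 86
W-P-A-Z-L-W: 12+8+7+18+31 = 76
W-P-A-L-Z-W: 12+8+25+18+13 = 76
W-Z-P-L-A-W: 13+15+29+25+6 = 88
W-Z-P-A-L-W: 13+15+8+25+31 = 92
W-Z-L-P-A-W: 13+18+29+8+6 = 74
W-Z-A-P-L-W: 13+7+8+29+31 = 88
W-L-P-Z-A-W: 31+29+15+7+6 = 88
W-L-Z-P-A-W: 31+18+15+8+6 = 78
The minimum is 72.
One optimal route: W → P → L → Z → A → W (or its reverse).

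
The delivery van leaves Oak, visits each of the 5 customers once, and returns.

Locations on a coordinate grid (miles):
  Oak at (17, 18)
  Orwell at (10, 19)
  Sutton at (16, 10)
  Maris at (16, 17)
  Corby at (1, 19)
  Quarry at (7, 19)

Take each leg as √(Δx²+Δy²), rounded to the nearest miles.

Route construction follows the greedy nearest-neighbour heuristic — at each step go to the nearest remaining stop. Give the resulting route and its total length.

Oak → [Maris:1 / Orwell:7 / Sutton:8 / Quarry:10 / Corby:16] → Maris (1)
Maris → [Orwell:6 / Sutton:7 / Quarry:9 / Corby:15] → Orwell (6)
Orwell → [Quarry:3 / Corby:9 / Sutton:11] → Quarry (3)
Quarry → [Corby:6 / Sutton:13] → Corby (6)
Corby → [Sutton:17] → Sutton (17)
Return Sutton→Oak: 8.
Total = 1 + 6 + 3 + 6 + 17 + 8 = 41.

Nearest-neighbour total = 41 miles; route Oak → Maris → Orwell → Quarry → Corby → Sutton → Oak.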